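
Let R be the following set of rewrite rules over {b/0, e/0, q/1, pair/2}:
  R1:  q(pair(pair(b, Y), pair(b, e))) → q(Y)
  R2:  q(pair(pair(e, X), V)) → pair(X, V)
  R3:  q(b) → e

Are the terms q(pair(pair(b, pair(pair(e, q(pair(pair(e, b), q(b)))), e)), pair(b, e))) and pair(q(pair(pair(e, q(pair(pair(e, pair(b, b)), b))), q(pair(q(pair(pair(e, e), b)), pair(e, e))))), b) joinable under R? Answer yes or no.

Reduce t₁ = q(pair(pair(b, pair(pair(e, q(pair(pair(e, b), q(b)))), e)), pair(b, e))):
1. q(pair(pair(b, pair(pair(e, q(pair(pair(e, b), q(b)))), e)), pair(b, e)))  →  q(pair(pair(e, q(pair(pair(e, b), q(b)))), e))   [R1 at ε]
2. q(pair(pair(e, q(pair(pair(e, b), q(b)))), e))  →  pair(q(pair(pair(e, b), q(b))), e)   [R2 at ε]
3. pair(q(pair(pair(e, b), q(b))), e)  →  pair(pair(b, q(b)), e)   [R2 at 1]
4. pair(pair(b, q(b)), e)  →  pair(pair(b, e), e)   [R3 at 1.2]

Reduce t₂ = pair(q(pair(pair(e, q(pair(pair(e, pair(b, b)), b))), q(pair(q(pair(pair(e, e), b)), pair(e, e))))), b):
1. pair(q(pair(pair(e, q(pair(pair(e, pair(b, b)), b))), q(pair(q(pair(pair(e, e), b)), pair(e, e))))), b)  →  pair(pair(q(pair(pair(e, pair(b, b)), b)), q(pair(q(pair(pair(e, e), b)), pair(e, e)))), b)   [R2 at 1]
2. pair(pair(q(pair(pair(e, pair(b, b)), b)), q(pair(q(pair(pair(e, e), b)), pair(e, e)))), b)  →  pair(pair(pair(pair(b, b), b), q(pair(q(pair(pair(e, e), b)), pair(e, e)))), b)   [R2 at 1.1]
3. pair(pair(pair(pair(b, b), b), q(pair(q(pair(pair(e, e), b)), pair(e, e)))), b)  →  pair(pair(pair(pair(b, b), b), q(pair(pair(e, b), pair(e, e)))), b)   [R2 at 1.2.1.1]
4. pair(pair(pair(pair(b, b), b), q(pair(pair(e, b), pair(e, e)))), b)  →  pair(pair(pair(pair(b, b), b), pair(b, pair(e, e))), b)   [R2 at 1.2]

no — NF(t₁) = pair(pair(b, e), e), NF(t₂) = pair(pair(pair(pair(b, b), b), pair(b, pair(e, e))), b)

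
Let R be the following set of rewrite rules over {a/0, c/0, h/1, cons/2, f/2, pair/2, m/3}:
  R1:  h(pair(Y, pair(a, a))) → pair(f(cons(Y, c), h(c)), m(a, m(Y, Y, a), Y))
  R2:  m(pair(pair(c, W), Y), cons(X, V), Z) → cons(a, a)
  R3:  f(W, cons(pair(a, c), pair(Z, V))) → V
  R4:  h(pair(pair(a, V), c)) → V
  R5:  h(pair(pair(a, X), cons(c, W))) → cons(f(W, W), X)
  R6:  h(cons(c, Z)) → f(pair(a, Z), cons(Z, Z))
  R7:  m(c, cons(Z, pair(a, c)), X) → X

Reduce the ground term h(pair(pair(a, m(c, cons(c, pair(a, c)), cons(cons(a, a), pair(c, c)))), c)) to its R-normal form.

cons(cons(a, a), pair(c, c))

1. h(pair(pair(a, m(c, cons(c, pair(a, c)), cons(cons(a, a), pair(c, c)))), c))  →  m(c, cons(c, pair(a, c)), cons(cons(a, a), pair(c, c)))   [R4 at ε]
2. m(c, cons(c, pair(a, c)), cons(cons(a, a), pair(c, c)))  →  cons(cons(a, a), pair(c, c))   [R7 at ε]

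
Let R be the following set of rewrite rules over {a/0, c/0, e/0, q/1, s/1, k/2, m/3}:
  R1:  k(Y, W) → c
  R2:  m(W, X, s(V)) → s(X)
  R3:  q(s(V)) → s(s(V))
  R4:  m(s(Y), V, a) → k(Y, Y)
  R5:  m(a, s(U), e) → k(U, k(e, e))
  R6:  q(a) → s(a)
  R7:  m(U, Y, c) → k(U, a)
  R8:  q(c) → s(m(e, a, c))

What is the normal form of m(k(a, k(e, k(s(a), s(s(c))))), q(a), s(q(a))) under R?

1. m(k(a, k(e, k(s(a), s(s(c))))), q(a), s(q(a)))  →  s(q(a))   [R2 at ε]
2. s(q(a))  →  s(s(a))   [R6 at 1]

s(s(a))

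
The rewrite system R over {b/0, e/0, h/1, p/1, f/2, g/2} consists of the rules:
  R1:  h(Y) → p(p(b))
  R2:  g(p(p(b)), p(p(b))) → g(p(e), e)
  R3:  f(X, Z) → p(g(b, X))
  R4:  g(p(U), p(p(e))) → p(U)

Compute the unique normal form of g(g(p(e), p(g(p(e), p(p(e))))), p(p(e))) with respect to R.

p(e)

1. g(g(p(e), p(g(p(e), p(p(e))))), p(p(e)))  →  g(g(p(e), p(p(e))), p(p(e)))   [R4 at 1.2.1]
2. g(g(p(e), p(p(e))), p(p(e)))  →  g(p(e), p(p(e)))   [R4 at 1]
3. g(p(e), p(p(e)))  →  p(e)   [R4 at ε]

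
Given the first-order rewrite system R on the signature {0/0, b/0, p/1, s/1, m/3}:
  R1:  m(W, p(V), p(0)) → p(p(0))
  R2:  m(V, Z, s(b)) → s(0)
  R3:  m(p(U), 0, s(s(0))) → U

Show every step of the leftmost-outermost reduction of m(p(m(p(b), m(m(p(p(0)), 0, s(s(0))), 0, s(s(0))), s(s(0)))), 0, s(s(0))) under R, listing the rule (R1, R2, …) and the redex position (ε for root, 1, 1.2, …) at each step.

b

1. m(p(m(p(b), m(m(p(p(0)), 0, s(s(0))), 0, s(s(0))), s(s(0)))), 0, s(s(0)))  →  m(p(b), m(m(p(p(0)), 0, s(s(0))), 0, s(s(0))), s(s(0)))   [R3 at ε]
2. m(p(b), m(m(p(p(0)), 0, s(s(0))), 0, s(s(0))), s(s(0)))  →  m(p(b), m(p(0), 0, s(s(0))), s(s(0)))   [R3 at 2.1]
3. m(p(b), m(p(0), 0, s(s(0))), s(s(0)))  →  m(p(b), 0, s(s(0)))   [R3 at 2]
4. m(p(b), 0, s(s(0)))  →  b   [R3 at ε]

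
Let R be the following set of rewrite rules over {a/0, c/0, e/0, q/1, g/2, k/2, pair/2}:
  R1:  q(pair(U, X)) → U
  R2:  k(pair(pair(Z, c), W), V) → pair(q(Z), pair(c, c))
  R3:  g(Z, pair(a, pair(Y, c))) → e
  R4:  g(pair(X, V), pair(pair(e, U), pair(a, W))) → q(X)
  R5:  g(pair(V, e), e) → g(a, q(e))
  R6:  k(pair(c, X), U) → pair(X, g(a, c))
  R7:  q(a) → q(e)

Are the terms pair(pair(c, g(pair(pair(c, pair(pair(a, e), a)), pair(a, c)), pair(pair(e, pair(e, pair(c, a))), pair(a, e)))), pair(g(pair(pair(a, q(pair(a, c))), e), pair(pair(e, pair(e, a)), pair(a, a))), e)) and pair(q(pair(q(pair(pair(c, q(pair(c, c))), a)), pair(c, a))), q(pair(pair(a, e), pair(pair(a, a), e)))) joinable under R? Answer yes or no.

yes — NF(t₁) = pair(pair(c, c), pair(a, e)), NF(t₂) = pair(pair(c, c), pair(a, e))

Reduce t₁ = pair(pair(c, g(pair(pair(c, pair(pair(a, e), a)), pair(a, c)), pair(pair(e, pair(e, pair(c, a))), pair(a, e)))), pair(g(pair(pair(a, q(pair(a, c))), e), pair(pair(e, pair(e, a)), pair(a, a))), e)):
1. pair(pair(c, g(pair(pair(c, pair(pair(a, e), a)), pair(a, c)), pair(pair(e, pair(e, pair(c, a))), pair(a, e)))), pair(g(pair(pair(a, q(pair(a, c))), e), pair(pair(e, pair(e, a)), pair(a, a))), e))  →  pair(pair(c, q(pair(c, pair(pair(a, e), a)))), pair(g(pair(pair(a, q(pair(a, c))), e), pair(pair(e, pair(e, a)), pair(a, a))), e))   [R4 at 1.2]
2. pair(pair(c, q(pair(c, pair(pair(a, e), a)))), pair(g(pair(pair(a, q(pair(a, c))), e), pair(pair(e, pair(e, a)), pair(a, a))), e))  →  pair(pair(c, c), pair(g(pair(pair(a, q(pair(a, c))), e), pair(pair(e, pair(e, a)), pair(a, a))), e))   [R1 at 1.2]
3. pair(pair(c, c), pair(g(pair(pair(a, q(pair(a, c))), e), pair(pair(e, pair(e, a)), pair(a, a))), e))  →  pair(pair(c, c), pair(q(pair(a, q(pair(a, c)))), e))   [R4 at 2.1]
4. pair(pair(c, c), pair(q(pair(a, q(pair(a, c)))), e))  →  pair(pair(c, c), pair(a, e))   [R1 at 2.1]

Reduce t₂ = pair(q(pair(q(pair(pair(c, q(pair(c, c))), a)), pair(c, a))), q(pair(pair(a, e), pair(pair(a, a), e)))):
1. pair(q(pair(q(pair(pair(c, q(pair(c, c))), a)), pair(c, a))), q(pair(pair(a, e), pair(pair(a, a), e))))  →  pair(q(pair(pair(c, q(pair(c, c))), a)), q(pair(pair(a, e), pair(pair(a, a), e))))   [R1 at 1]
2. pair(q(pair(pair(c, q(pair(c, c))), a)), q(pair(pair(a, e), pair(pair(a, a), e))))  →  pair(pair(c, q(pair(c, c))), q(pair(pair(a, e), pair(pair(a, a), e))))   [R1 at 1]
3. pair(pair(c, q(pair(c, c))), q(pair(pair(a, e), pair(pair(a, a), e))))  →  pair(pair(c, c), q(pair(pair(a, e), pair(pair(a, a), e))))   [R1 at 1.2]
4. pair(pair(c, c), q(pair(pair(a, e), pair(pair(a, a), e))))  →  pair(pair(c, c), pair(a, e))   [R1 at 2]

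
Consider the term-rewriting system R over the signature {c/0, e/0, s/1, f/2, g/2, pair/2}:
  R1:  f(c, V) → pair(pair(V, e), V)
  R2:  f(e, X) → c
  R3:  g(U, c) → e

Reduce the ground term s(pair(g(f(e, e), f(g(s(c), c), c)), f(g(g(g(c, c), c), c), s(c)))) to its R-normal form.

s(pair(e, c))

1. s(pair(g(f(e, e), f(g(s(c), c), c)), f(g(g(g(c, c), c), c), s(c))))  →  s(pair(g(c, f(g(s(c), c), c)), f(g(g(g(c, c), c), c), s(c))))   [R2 at 1.1.1]
2. s(pair(g(c, f(g(s(c), c), c)), f(g(g(g(c, c), c), c), s(c))))  →  s(pair(g(c, f(e, c)), f(g(g(g(c, c), c), c), s(c))))   [R3 at 1.1.2.1]
3. s(pair(g(c, f(e, c)), f(g(g(g(c, c), c), c), s(c))))  →  s(pair(g(c, c), f(g(g(g(c, c), c), c), s(c))))   [R2 at 1.1.2]
4. s(pair(g(c, c), f(g(g(g(c, c), c), c), s(c))))  →  s(pair(e, f(g(g(g(c, c), c), c), s(c))))   [R3 at 1.1]
5. s(pair(e, f(g(g(g(c, c), c), c), s(c))))  →  s(pair(e, f(e, s(c))))   [R3 at 1.2.1]
6. s(pair(e, f(e, s(c))))  →  s(pair(e, c))   [R2 at 1.2]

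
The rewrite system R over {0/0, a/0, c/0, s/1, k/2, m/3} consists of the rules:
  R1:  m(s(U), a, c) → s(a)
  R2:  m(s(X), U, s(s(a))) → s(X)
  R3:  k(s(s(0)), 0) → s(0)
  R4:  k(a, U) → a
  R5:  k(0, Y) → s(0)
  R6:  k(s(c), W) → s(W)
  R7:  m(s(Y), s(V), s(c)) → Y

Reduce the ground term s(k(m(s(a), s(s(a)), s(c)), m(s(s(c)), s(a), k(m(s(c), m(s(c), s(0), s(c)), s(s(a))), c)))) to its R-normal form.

1. s(k(m(s(a), s(s(a)), s(c)), m(s(s(c)), s(a), k(m(s(c), m(s(c), s(0), s(c)), s(s(a))), c))))  →  s(k(a, m(s(s(c)), s(a), k(m(s(c), m(s(c), s(0), s(c)), s(s(a))), c))))   [R7 at 1.1]
2. s(k(a, m(s(s(c)), s(a), k(m(s(c), m(s(c), s(0), s(c)), s(s(a))), c))))  →  s(a)   [R4 at 1]

s(a)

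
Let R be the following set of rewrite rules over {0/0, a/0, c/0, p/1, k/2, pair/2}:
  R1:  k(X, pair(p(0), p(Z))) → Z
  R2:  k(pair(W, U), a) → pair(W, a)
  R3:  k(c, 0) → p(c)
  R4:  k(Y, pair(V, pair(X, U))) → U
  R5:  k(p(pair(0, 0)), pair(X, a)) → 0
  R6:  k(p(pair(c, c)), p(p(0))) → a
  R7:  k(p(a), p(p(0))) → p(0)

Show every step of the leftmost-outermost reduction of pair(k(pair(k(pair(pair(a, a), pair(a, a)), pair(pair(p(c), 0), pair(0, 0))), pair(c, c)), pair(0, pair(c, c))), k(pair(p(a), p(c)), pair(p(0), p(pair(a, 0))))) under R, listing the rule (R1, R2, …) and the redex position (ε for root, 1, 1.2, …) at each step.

pair(c, pair(a, 0))

1. pair(k(pair(k(pair(pair(a, a), pair(a, a)), pair(pair(p(c), 0), pair(0, 0))), pair(c, c)), pair(0, pair(c, c))), k(pair(p(a), p(c)), pair(p(0), p(pair(a, 0)))))  →  pair(c, k(pair(p(a), p(c)), pair(p(0), p(pair(a, 0)))))   [R4 at 1]
2. pair(c, k(pair(p(a), p(c)), pair(p(0), p(pair(a, 0)))))  →  pair(c, pair(a, 0))   [R1 at 2]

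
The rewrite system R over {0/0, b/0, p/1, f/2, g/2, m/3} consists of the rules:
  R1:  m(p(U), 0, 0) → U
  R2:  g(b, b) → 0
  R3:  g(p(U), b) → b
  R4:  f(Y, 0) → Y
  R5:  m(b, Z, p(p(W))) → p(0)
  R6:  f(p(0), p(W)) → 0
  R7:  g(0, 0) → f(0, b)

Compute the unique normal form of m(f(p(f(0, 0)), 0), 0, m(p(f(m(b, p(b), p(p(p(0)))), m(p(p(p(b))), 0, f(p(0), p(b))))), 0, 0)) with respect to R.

1. m(f(p(f(0, 0)), 0), 0, m(p(f(m(b, p(b), p(p(p(0)))), m(p(p(p(b))), 0, f(p(0), p(b))))), 0, 0))  →  m(p(f(0, 0)), 0, m(p(f(m(b, p(b), p(p(p(0)))), m(p(p(p(b))), 0, f(p(0), p(b))))), 0, 0))   [R4 at 1]
2. m(p(f(0, 0)), 0, m(p(f(m(b, p(b), p(p(p(0)))), m(p(p(p(b))), 0, f(p(0), p(b))))), 0, 0))  →  m(p(0), 0, m(p(f(m(b, p(b), p(p(p(0)))), m(p(p(p(b))), 0, f(p(0), p(b))))), 0, 0))   [R4 at 1.1]
3. m(p(0), 0, m(p(f(m(b, p(b), p(p(p(0)))), m(p(p(p(b))), 0, f(p(0), p(b))))), 0, 0))  →  m(p(0), 0, f(m(b, p(b), p(p(p(0)))), m(p(p(p(b))), 0, f(p(0), p(b)))))   [R1 at 3]
4. m(p(0), 0, f(m(b, p(b), p(p(p(0)))), m(p(p(p(b))), 0, f(p(0), p(b)))))  →  m(p(0), 0, f(p(0), m(p(p(p(b))), 0, f(p(0), p(b)))))   [R5 at 3.1]
5. m(p(0), 0, f(p(0), m(p(p(p(b))), 0, f(p(0), p(b)))))  →  m(p(0), 0, f(p(0), m(p(p(p(b))), 0, 0)))   [R6 at 3.2.3]
6. m(p(0), 0, f(p(0), m(p(p(p(b))), 0, 0)))  →  m(p(0), 0, f(p(0), p(p(b))))   [R1 at 3.2]
7. m(p(0), 0, f(p(0), p(p(b))))  →  m(p(0), 0, 0)   [R6 at 3]
8. m(p(0), 0, 0)  →  0   [R1 at ε]

0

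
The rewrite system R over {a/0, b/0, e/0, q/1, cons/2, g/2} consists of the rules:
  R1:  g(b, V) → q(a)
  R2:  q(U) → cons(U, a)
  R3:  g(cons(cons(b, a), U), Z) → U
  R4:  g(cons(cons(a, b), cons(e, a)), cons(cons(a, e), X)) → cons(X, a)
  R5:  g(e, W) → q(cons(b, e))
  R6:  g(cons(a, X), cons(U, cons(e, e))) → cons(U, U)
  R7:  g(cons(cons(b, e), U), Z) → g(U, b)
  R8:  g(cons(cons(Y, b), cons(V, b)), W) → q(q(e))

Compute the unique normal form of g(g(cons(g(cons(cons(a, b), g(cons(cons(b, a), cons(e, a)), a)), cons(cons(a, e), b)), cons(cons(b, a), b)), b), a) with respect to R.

1. g(g(cons(g(cons(cons(a, b), g(cons(cons(b, a), cons(e, a)), a)), cons(cons(a, e), b)), cons(cons(b, a), b)), b), a)  →  g(g(cons(g(cons(cons(a, b), cons(e, a)), cons(cons(a, e), b)), cons(cons(b, a), b)), b), a)   [R3 at 1.1.1.1.2]
2. g(g(cons(g(cons(cons(a, b), cons(e, a)), cons(cons(a, e), b)), cons(cons(b, a), b)), b), a)  →  g(g(cons(cons(b, a), cons(cons(b, a), b)), b), a)   [R4 at 1.1.1]
3. g(g(cons(cons(b, a), cons(cons(b, a), b)), b), a)  →  g(cons(cons(b, a), b), a)   [R3 at 1]
4. g(cons(cons(b, a), b), a)  →  b   [R3 at ε]

b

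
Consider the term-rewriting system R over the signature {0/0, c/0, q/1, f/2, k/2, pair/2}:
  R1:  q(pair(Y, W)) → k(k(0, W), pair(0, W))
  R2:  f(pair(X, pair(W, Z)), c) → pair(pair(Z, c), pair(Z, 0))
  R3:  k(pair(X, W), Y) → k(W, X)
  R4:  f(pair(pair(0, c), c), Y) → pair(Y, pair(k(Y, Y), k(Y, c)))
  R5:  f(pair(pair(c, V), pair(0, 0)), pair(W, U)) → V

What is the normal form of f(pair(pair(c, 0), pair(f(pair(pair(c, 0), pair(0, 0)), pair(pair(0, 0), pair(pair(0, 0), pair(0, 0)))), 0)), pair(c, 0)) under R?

0

1. f(pair(pair(c, 0), pair(f(pair(pair(c, 0), pair(0, 0)), pair(pair(0, 0), pair(pair(0, 0), pair(0, 0)))), 0)), pair(c, 0))  →  f(pair(pair(c, 0), pair(0, 0)), pair(c, 0))   [R5 at 1.2.1]
2. f(pair(pair(c, 0), pair(0, 0)), pair(c, 0))  →  0   [R5 at ε]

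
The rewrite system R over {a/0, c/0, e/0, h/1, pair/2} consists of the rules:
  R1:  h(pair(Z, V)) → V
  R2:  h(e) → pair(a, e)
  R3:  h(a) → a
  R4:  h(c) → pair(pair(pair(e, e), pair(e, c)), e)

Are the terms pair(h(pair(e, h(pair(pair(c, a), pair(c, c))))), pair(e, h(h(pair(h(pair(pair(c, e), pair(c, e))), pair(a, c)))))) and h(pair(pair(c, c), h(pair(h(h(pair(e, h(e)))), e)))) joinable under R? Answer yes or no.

Reduce t₁ = pair(h(pair(e, h(pair(pair(c, a), pair(c, c))))), pair(e, h(h(pair(h(pair(pair(c, e), pair(c, e))), pair(a, c)))))):
1. pair(h(pair(e, h(pair(pair(c, a), pair(c, c))))), pair(e, h(h(pair(h(pair(pair(c, e), pair(c, e))), pair(a, c))))))  →  pair(h(pair(pair(c, a), pair(c, c))), pair(e, h(h(pair(h(pair(pair(c, e), pair(c, e))), pair(a, c))))))   [R1 at 1]
2. pair(h(pair(pair(c, a), pair(c, c))), pair(e, h(h(pair(h(pair(pair(c, e), pair(c, e))), pair(a, c))))))  →  pair(pair(c, c), pair(e, h(h(pair(h(pair(pair(c, e), pair(c, e))), pair(a, c))))))   [R1 at 1]
3. pair(pair(c, c), pair(e, h(h(pair(h(pair(pair(c, e), pair(c, e))), pair(a, c))))))  →  pair(pair(c, c), pair(e, h(pair(a, c))))   [R1 at 2.2.1]
4. pair(pair(c, c), pair(e, h(pair(a, c))))  →  pair(pair(c, c), pair(e, c))   [R1 at 2.2]

Reduce t₂ = h(pair(pair(c, c), h(pair(h(h(pair(e, h(e)))), e)))):
1. h(pair(pair(c, c), h(pair(h(h(pair(e, h(e)))), e))))  →  h(pair(h(h(pair(e, h(e)))), e))   [R1 at ε]
2. h(pair(h(h(pair(e, h(e)))), e))  →  e   [R1 at ε]

no — NF(t₁) = pair(pair(c, c), pair(e, c)), NF(t₂) = e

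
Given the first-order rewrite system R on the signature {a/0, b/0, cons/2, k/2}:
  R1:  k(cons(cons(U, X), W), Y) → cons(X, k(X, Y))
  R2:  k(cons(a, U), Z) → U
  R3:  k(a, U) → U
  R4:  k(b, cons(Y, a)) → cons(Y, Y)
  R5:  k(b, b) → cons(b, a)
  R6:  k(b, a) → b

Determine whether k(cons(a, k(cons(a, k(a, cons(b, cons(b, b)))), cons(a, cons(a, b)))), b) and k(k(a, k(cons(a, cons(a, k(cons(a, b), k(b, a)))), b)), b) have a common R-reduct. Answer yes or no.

Reduce t₁ = k(cons(a, k(cons(a, k(a, cons(b, cons(b, b)))), cons(a, cons(a, b)))), b):
1. k(cons(a, k(cons(a, k(a, cons(b, cons(b, b)))), cons(a, cons(a, b)))), b)  →  k(cons(a, k(a, cons(b, cons(b, b)))), cons(a, cons(a, b)))   [R2 at ε]
2. k(cons(a, k(a, cons(b, cons(b, b)))), cons(a, cons(a, b)))  →  k(a, cons(b, cons(b, b)))   [R2 at ε]
3. k(a, cons(b, cons(b, b)))  →  cons(b, cons(b, b))   [R3 at ε]

Reduce t₂ = k(k(a, k(cons(a, cons(a, k(cons(a, b), k(b, a)))), b)), b):
1. k(k(a, k(cons(a, cons(a, k(cons(a, b), k(b, a)))), b)), b)  →  k(k(cons(a, cons(a, k(cons(a, b), k(b, a)))), b), b)   [R3 at 1]
2. k(k(cons(a, cons(a, k(cons(a, b), k(b, a)))), b), b)  →  k(cons(a, k(cons(a, b), k(b, a))), b)   [R2 at 1]
3. k(cons(a, k(cons(a, b), k(b, a))), b)  →  k(cons(a, b), k(b, a))   [R2 at ε]
4. k(cons(a, b), k(b, a))  →  b   [R2 at ε]

no — NF(t₁) = cons(b, cons(b, b)), NF(t₂) = b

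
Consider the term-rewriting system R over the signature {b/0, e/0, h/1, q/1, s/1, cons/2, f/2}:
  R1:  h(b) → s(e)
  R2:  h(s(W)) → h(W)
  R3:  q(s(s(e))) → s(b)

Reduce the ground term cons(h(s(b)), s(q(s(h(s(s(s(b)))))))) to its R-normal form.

cons(s(e), s(s(b)))

1. cons(h(s(b)), s(q(s(h(s(s(s(b))))))))  →  cons(h(b), s(q(s(h(s(s(s(b))))))))   [R2 at 1]
2. cons(h(b), s(q(s(h(s(s(s(b))))))))  →  cons(s(e), s(q(s(h(s(s(s(b))))))))   [R1 at 1]
3. cons(s(e), s(q(s(h(s(s(s(b))))))))  →  cons(s(e), s(q(s(h(s(s(b)))))))   [R2 at 2.1.1.1]
4. cons(s(e), s(q(s(h(s(s(b)))))))  →  cons(s(e), s(q(s(h(s(b))))))   [R2 at 2.1.1.1]
5. cons(s(e), s(q(s(h(s(b))))))  →  cons(s(e), s(q(s(h(b)))))   [R2 at 2.1.1.1]
6. cons(s(e), s(q(s(h(b)))))  →  cons(s(e), s(q(s(s(e)))))   [R1 at 2.1.1.1]
7. cons(s(e), s(q(s(s(e)))))  →  cons(s(e), s(s(b)))   [R3 at 2.1]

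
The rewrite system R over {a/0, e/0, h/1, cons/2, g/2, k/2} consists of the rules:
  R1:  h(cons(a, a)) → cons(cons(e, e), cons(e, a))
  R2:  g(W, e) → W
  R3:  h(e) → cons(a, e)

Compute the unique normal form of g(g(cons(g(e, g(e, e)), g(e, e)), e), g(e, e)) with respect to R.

1. g(g(cons(g(e, g(e, e)), g(e, e)), e), g(e, e))  →  g(cons(g(e, g(e, e)), g(e, e)), g(e, e))   [R2 at 1]
2. g(cons(g(e, g(e, e)), g(e, e)), g(e, e))  →  g(cons(g(e, e), g(e, e)), g(e, e))   [R2 at 1.1.2]
3. g(cons(g(e, e), g(e, e)), g(e, e))  →  g(cons(e, g(e, e)), g(e, e))   [R2 at 1.1]
4. g(cons(e, g(e, e)), g(e, e))  →  g(cons(e, e), g(e, e))   [R2 at 1.2]
5. g(cons(e, e), g(e, e))  →  g(cons(e, e), e)   [R2 at 2]
6. g(cons(e, e), e)  →  cons(e, e)   [R2 at ε]

cons(e, e)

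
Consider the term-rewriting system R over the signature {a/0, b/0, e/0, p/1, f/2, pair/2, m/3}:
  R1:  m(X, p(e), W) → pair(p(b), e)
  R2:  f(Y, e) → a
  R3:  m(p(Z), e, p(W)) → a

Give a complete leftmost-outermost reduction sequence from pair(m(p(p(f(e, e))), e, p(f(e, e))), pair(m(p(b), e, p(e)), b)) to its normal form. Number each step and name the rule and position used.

pair(a, pair(a, b))

1. pair(m(p(p(f(e, e))), e, p(f(e, e))), pair(m(p(b), e, p(e)), b))  →  pair(a, pair(m(p(b), e, p(e)), b))   [R3 at 1]
2. pair(a, pair(m(p(b), e, p(e)), b))  →  pair(a, pair(a, b))   [R3 at 2.1]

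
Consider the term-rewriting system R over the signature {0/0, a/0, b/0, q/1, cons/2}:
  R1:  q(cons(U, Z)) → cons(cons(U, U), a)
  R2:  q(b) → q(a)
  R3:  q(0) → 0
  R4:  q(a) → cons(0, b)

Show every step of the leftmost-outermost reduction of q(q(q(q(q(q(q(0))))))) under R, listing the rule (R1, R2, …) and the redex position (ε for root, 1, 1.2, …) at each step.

0

1. q(q(q(q(q(q(q(0)))))))  →  q(q(q(q(q(q(0))))))   [R3 at 1.1.1.1.1.1]
2. q(q(q(q(q(q(0))))))  →  q(q(q(q(q(0)))))   [R3 at 1.1.1.1.1]
3. q(q(q(q(q(0)))))  →  q(q(q(q(0))))   [R3 at 1.1.1.1]
4. q(q(q(q(0))))  →  q(q(q(0)))   [R3 at 1.1.1]
5. q(q(q(0)))  →  q(q(0))   [R3 at 1.1]
6. q(q(0))  →  q(0)   [R3 at 1]
7. q(0)  →  0   [R3 at ε]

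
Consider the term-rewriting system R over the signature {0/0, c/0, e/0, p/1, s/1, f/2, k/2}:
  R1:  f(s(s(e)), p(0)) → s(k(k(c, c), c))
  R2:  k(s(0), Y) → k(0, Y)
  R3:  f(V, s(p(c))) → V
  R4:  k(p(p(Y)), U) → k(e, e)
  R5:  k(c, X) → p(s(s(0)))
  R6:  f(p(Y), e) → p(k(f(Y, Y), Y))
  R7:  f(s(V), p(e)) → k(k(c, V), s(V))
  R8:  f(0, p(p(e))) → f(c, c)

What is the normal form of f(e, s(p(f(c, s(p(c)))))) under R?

1. f(e, s(p(f(c, s(p(c))))))  →  f(e, s(p(c)))   [R3 at 2.1.1]
2. f(e, s(p(c)))  →  e   [R3 at ε]

e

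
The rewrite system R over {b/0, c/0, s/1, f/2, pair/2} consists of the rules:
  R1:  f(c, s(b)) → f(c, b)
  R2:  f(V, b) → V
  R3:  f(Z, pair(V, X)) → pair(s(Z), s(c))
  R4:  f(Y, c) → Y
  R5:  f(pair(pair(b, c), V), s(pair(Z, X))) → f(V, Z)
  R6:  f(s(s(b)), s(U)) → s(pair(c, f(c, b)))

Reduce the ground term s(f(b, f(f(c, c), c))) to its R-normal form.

s(b)

1. s(f(b, f(f(c, c), c)))  →  s(f(b, f(c, c)))   [R4 at 1.2]
2. s(f(b, f(c, c)))  →  s(f(b, c))   [R4 at 1.2]
3. s(f(b, c))  →  s(b)   [R4 at 1]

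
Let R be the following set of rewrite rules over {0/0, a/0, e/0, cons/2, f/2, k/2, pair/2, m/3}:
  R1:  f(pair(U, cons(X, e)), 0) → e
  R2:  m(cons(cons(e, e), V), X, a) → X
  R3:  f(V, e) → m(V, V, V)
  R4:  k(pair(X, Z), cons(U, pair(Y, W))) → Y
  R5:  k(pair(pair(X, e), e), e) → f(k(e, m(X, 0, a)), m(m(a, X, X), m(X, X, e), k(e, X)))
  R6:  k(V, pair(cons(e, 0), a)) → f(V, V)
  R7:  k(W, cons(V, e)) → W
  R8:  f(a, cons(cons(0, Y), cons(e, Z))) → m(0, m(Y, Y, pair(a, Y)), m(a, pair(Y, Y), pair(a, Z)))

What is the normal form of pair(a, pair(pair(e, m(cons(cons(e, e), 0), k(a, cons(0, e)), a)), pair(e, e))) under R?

1. pair(a, pair(pair(e, m(cons(cons(e, e), 0), k(a, cons(0, e)), a)), pair(e, e)))  →  pair(a, pair(pair(e, k(a, cons(0, e))), pair(e, e)))   [R2 at 2.1.2]
2. pair(a, pair(pair(e, k(a, cons(0, e))), pair(e, e)))  →  pair(a, pair(pair(e, a), pair(e, e)))   [R7 at 2.1.2]

pair(a, pair(pair(e, a), pair(e, e)))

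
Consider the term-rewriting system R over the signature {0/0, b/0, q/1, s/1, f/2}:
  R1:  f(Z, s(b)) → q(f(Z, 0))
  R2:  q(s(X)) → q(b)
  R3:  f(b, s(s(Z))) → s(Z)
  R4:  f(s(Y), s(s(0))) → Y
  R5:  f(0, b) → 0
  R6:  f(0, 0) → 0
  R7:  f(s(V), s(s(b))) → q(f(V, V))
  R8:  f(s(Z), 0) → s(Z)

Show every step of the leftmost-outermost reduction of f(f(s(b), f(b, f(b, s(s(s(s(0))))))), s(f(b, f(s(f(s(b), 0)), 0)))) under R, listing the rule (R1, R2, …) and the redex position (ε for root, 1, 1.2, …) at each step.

1. f(f(s(b), f(b, f(b, s(s(s(s(0))))))), s(f(b, f(s(f(s(b), 0)), 0))))  →  f(f(s(b), f(b, s(s(s(0))))), s(f(b, f(s(f(s(b), 0)), 0))))   [R3 at 1.2.2]
2. f(f(s(b), f(b, s(s(s(0))))), s(f(b, f(s(f(s(b), 0)), 0))))  →  f(f(s(b), s(s(0))), s(f(b, f(s(f(s(b), 0)), 0))))   [R3 at 1.2]
3. f(f(s(b), s(s(0))), s(f(b, f(s(f(s(b), 0)), 0))))  →  f(b, s(f(b, f(s(f(s(b), 0)), 0))))   [R4 at 1]
4. f(b, s(f(b, f(s(f(s(b), 0)), 0))))  →  f(b, s(f(b, s(f(s(b), 0)))))   [R8 at 2.1.2]
5. f(b, s(f(b, s(f(s(b), 0)))))  →  f(b, s(f(b, s(s(b)))))   [R8 at 2.1.2.1]
6. f(b, s(f(b, s(s(b)))))  →  f(b, s(s(b)))   [R3 at 2.1]
7. f(b, s(s(b)))  →  s(b)   [R3 at ε]

s(b)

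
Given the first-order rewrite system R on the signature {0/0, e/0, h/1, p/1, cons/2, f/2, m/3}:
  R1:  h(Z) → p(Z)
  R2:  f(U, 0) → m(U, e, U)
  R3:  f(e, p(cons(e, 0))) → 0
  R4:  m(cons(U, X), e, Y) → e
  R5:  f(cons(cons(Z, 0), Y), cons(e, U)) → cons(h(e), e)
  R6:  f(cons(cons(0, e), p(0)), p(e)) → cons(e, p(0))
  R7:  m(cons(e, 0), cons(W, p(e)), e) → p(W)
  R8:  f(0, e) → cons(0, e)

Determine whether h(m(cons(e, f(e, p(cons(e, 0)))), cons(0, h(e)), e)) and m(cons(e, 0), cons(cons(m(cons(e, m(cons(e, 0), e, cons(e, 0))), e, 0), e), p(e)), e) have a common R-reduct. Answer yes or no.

no — NF(t₁) = p(p(0)), NF(t₂) = p(cons(e, e))

Reduce t₁ = h(m(cons(e, f(e, p(cons(e, 0)))), cons(0, h(e)), e)):
1. h(m(cons(e, f(e, p(cons(e, 0)))), cons(0, h(e)), e))  →  p(m(cons(e, f(e, p(cons(e, 0)))), cons(0, h(e)), e))   [R1 at ε]
2. p(m(cons(e, f(e, p(cons(e, 0)))), cons(0, h(e)), e))  →  p(m(cons(e, 0), cons(0, h(e)), e))   [R3 at 1.1.2]
3. p(m(cons(e, 0), cons(0, h(e)), e))  →  p(m(cons(e, 0), cons(0, p(e)), e))   [R1 at 1.2.2]
4. p(m(cons(e, 0), cons(0, p(e)), e))  →  p(p(0))   [R7 at 1]

Reduce t₂ = m(cons(e, 0), cons(cons(m(cons(e, m(cons(e, 0), e, cons(e, 0))), e, 0), e), p(e)), e):
1. m(cons(e, 0), cons(cons(m(cons(e, m(cons(e, 0), e, cons(e, 0))), e, 0), e), p(e)), e)  →  p(cons(m(cons(e, m(cons(e, 0), e, cons(e, 0))), e, 0), e))   [R7 at ε]
2. p(cons(m(cons(e, m(cons(e, 0), e, cons(e, 0))), e, 0), e))  →  p(cons(e, e))   [R4 at 1.1]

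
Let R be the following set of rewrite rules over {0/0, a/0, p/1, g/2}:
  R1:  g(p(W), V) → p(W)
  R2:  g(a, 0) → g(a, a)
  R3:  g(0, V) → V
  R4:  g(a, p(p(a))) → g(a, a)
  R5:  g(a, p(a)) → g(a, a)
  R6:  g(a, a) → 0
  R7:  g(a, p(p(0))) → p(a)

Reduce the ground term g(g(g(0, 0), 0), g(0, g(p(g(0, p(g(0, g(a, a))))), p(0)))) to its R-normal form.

p(p(0))

1. g(g(g(0, 0), 0), g(0, g(p(g(0, p(g(0, g(a, a))))), p(0))))  →  g(g(0, 0), g(0, g(p(g(0, p(g(0, g(a, a))))), p(0))))   [R3 at 1.1]
2. g(g(0, 0), g(0, g(p(g(0, p(g(0, g(a, a))))), p(0))))  →  g(0, g(0, g(p(g(0, p(g(0, g(a, a))))), p(0))))   [R3 at 1]
3. g(0, g(0, g(p(g(0, p(g(0, g(a, a))))), p(0))))  →  g(0, g(p(g(0, p(g(0, g(a, a))))), p(0)))   [R3 at ε]
4. g(0, g(p(g(0, p(g(0, g(a, a))))), p(0)))  →  g(p(g(0, p(g(0, g(a, a))))), p(0))   [R3 at ε]
5. g(p(g(0, p(g(0, g(a, a))))), p(0))  →  p(g(0, p(g(0, g(a, a)))))   [R1 at ε]
6. p(g(0, p(g(0, g(a, a)))))  →  p(p(g(0, g(a, a))))   [R3 at 1]
7. p(p(g(0, g(a, a))))  →  p(p(g(a, a)))   [R3 at 1.1]
8. p(p(g(a, a)))  →  p(p(0))   [R6 at 1.1]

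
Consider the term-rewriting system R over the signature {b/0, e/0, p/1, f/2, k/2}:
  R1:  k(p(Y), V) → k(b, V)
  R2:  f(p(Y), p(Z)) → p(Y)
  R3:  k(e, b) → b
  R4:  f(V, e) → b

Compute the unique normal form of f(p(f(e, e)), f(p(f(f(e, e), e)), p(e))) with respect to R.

p(b)

1. f(p(f(e, e)), f(p(f(f(e, e), e)), p(e)))  →  f(p(b), f(p(f(f(e, e), e)), p(e)))   [R4 at 1.1]
2. f(p(b), f(p(f(f(e, e), e)), p(e)))  →  f(p(b), p(f(f(e, e), e)))   [R2 at 2]
3. f(p(b), p(f(f(e, e), e)))  →  p(b)   [R2 at ε]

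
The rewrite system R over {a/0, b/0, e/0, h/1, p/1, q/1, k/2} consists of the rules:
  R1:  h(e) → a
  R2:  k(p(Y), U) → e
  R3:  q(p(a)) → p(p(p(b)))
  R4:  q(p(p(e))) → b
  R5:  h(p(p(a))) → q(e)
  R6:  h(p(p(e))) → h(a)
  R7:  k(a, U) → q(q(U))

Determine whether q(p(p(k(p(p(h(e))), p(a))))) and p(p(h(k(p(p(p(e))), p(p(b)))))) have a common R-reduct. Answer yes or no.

no — NF(t₁) = b, NF(t₂) = p(p(a))

Reduce t₁ = q(p(p(k(p(p(h(e))), p(a))))):
1. q(p(p(k(p(p(h(e))), p(a)))))  →  q(p(p(e)))   [R2 at 1.1.1]
2. q(p(p(e)))  →  b   [R4 at ε]

Reduce t₂ = p(p(h(k(p(p(p(e))), p(p(b)))))):
1. p(p(h(k(p(p(p(e))), p(p(b))))))  →  p(p(h(e)))   [R2 at 1.1.1]
2. p(p(h(e)))  →  p(p(a))   [R1 at 1.1]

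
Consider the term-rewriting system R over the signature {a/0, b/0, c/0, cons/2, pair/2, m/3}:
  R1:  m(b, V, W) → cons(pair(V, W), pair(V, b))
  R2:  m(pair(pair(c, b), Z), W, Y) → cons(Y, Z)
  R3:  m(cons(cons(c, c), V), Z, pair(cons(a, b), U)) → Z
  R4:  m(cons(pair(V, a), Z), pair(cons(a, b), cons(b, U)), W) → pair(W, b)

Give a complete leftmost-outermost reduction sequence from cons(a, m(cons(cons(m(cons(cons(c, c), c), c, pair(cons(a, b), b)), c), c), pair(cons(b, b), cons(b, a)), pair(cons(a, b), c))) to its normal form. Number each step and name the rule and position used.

1. cons(a, m(cons(cons(m(cons(cons(c, c), c), c, pair(cons(a, b), b)), c), c), pair(cons(b, b), cons(b, a)), pair(cons(a, b), c)))  →  cons(a, m(cons(cons(c, c), c), pair(cons(b, b), cons(b, a)), pair(cons(a, b), c)))   [R3 at 2.1.1.1]
2. cons(a, m(cons(cons(c, c), c), pair(cons(b, b), cons(b, a)), pair(cons(a, b), c)))  →  cons(a, pair(cons(b, b), cons(b, a)))   [R3 at 2]

cons(a, pair(cons(b, b), cons(b, a)))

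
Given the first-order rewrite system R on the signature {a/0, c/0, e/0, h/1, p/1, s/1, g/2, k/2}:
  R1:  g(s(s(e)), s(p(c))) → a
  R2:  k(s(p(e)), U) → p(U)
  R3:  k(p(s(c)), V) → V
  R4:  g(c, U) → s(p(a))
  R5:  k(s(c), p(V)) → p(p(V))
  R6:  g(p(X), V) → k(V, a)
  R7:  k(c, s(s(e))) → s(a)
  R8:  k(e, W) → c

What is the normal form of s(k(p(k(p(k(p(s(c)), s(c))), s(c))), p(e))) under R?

s(p(e))

1. s(k(p(k(p(k(p(s(c)), s(c))), s(c))), p(e)))  →  s(k(p(k(p(s(c)), s(c))), p(e)))   [R3 at 1.1.1.1.1]
2. s(k(p(k(p(s(c)), s(c))), p(e)))  →  s(k(p(s(c)), p(e)))   [R3 at 1.1.1]
3. s(k(p(s(c)), p(e)))  →  s(p(e))   [R3 at 1]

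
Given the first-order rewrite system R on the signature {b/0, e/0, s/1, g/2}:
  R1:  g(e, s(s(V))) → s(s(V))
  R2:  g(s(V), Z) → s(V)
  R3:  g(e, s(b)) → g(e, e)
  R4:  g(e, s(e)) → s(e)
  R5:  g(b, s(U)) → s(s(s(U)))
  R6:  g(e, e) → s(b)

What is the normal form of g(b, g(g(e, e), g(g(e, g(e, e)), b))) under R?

1. g(b, g(g(e, e), g(g(e, g(e, e)), b)))  →  g(b, g(s(b), g(g(e, g(e, e)), b)))   [R6 at 2.1]
2. g(b, g(s(b), g(g(e, g(e, e)), b)))  →  g(b, s(b))   [R2 at 2]
3. g(b, s(b))  →  s(s(s(b)))   [R5 at ε]

s(s(s(b)))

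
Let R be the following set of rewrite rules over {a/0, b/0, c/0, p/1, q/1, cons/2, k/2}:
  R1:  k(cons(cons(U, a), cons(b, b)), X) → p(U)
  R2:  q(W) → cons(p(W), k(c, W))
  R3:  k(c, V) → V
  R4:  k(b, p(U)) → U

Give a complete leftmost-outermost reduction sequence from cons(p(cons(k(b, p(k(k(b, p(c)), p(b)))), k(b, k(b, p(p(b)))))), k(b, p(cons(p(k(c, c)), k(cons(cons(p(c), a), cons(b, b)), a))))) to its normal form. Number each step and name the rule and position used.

1. cons(p(cons(k(b, p(k(k(b, p(c)), p(b)))), k(b, k(b, p(p(b)))))), k(b, p(cons(p(k(c, c)), k(cons(cons(p(c), a), cons(b, b)), a)))))  →  cons(p(cons(k(k(b, p(c)), p(b)), k(b, k(b, p(p(b)))))), k(b, p(cons(p(k(c, c)), k(cons(cons(p(c), a), cons(b, b)), a)))))   [R4 at 1.1.1]
2. cons(p(cons(k(k(b, p(c)), p(b)), k(b, k(b, p(p(b)))))), k(b, p(cons(p(k(c, c)), k(cons(cons(p(c), a), cons(b, b)), a)))))  →  cons(p(cons(k(c, p(b)), k(b, k(b, p(p(b)))))), k(b, p(cons(p(k(c, c)), k(cons(cons(p(c), a), cons(b, b)), a)))))   [R4 at 1.1.1.1]
3. cons(p(cons(k(c, p(b)), k(b, k(b, p(p(b)))))), k(b, p(cons(p(k(c, c)), k(cons(cons(p(c), a), cons(b, b)), a)))))  →  cons(p(cons(p(b), k(b, k(b, p(p(b)))))), k(b, p(cons(p(k(c, c)), k(cons(cons(p(c), a), cons(b, b)), a)))))   [R3 at 1.1.1]
4. cons(p(cons(p(b), k(b, k(b, p(p(b)))))), k(b, p(cons(p(k(c, c)), k(cons(cons(p(c), a), cons(b, b)), a)))))  →  cons(p(cons(p(b), k(b, p(b)))), k(b, p(cons(p(k(c, c)), k(cons(cons(p(c), a), cons(b, b)), a)))))   [R4 at 1.1.2.2]
5. cons(p(cons(p(b), k(b, p(b)))), k(b, p(cons(p(k(c, c)), k(cons(cons(p(c), a), cons(b, b)), a)))))  →  cons(p(cons(p(b), b)), k(b, p(cons(p(k(c, c)), k(cons(cons(p(c), a), cons(b, b)), a)))))   [R4 at 1.1.2]
6. cons(p(cons(p(b), b)), k(b, p(cons(p(k(c, c)), k(cons(cons(p(c), a), cons(b, b)), a)))))  →  cons(p(cons(p(b), b)), cons(p(k(c, c)), k(cons(cons(p(c), a), cons(b, b)), a)))   [R4 at 2]
7. cons(p(cons(p(b), b)), cons(p(k(c, c)), k(cons(cons(p(c), a), cons(b, b)), a)))  →  cons(p(cons(p(b), b)), cons(p(c), k(cons(cons(p(c), a), cons(b, b)), a)))   [R3 at 2.1.1]
8. cons(p(cons(p(b), b)), cons(p(c), k(cons(cons(p(c), a), cons(b, b)), a)))  →  cons(p(cons(p(b), b)), cons(p(c), p(p(c))))   [R1 at 2.2]

cons(p(cons(p(b), b)), cons(p(c), p(p(c))))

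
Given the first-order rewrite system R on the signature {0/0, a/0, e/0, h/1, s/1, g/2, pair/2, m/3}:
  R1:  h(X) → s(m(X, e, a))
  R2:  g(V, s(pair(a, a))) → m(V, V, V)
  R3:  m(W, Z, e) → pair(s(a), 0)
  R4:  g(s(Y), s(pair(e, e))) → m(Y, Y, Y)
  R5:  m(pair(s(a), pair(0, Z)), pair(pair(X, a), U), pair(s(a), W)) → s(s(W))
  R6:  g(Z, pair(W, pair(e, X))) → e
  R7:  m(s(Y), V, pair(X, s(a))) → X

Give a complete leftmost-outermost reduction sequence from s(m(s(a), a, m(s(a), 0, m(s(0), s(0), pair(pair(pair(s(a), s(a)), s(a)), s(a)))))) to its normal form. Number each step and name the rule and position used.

1. s(m(s(a), a, m(s(a), 0, m(s(0), s(0), pair(pair(pair(s(a), s(a)), s(a)), s(a))))))  →  s(m(s(a), a, m(s(a), 0, pair(pair(s(a), s(a)), s(a)))))   [R7 at 1.3.3]
2. s(m(s(a), a, m(s(a), 0, pair(pair(s(a), s(a)), s(a)))))  →  s(m(s(a), a, pair(s(a), s(a))))   [R7 at 1.3]
3. s(m(s(a), a, pair(s(a), s(a))))  →  s(s(a))   [R7 at 1]

s(s(a))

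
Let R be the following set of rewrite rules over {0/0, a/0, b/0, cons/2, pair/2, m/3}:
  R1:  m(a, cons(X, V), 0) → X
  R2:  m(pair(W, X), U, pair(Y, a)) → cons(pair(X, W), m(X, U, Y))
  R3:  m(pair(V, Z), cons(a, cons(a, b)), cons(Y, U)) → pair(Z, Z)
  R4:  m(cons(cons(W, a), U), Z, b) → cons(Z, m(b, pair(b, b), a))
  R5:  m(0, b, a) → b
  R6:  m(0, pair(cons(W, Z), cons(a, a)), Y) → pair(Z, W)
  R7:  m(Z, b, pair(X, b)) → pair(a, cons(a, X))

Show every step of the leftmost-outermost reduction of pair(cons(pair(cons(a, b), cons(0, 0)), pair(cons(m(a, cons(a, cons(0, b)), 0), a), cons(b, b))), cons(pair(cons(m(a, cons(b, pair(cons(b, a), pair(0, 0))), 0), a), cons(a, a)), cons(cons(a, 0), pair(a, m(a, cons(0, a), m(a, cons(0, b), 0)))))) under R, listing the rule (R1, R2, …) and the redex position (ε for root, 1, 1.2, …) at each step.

pair(cons(pair(cons(a, b), cons(0, 0)), pair(cons(a, a), cons(b, b))), cons(pair(cons(b, a), cons(a, a)), cons(cons(a, 0), pair(a, 0))))

1. pair(cons(pair(cons(a, b), cons(0, 0)), pair(cons(m(a, cons(a, cons(0, b)), 0), a), cons(b, b))), cons(pair(cons(m(a, cons(b, pair(cons(b, a), pair(0, 0))), 0), a), cons(a, a)), cons(cons(a, 0), pair(a, m(a, cons(0, a), m(a, cons(0, b), 0))))))  →  pair(cons(pair(cons(a, b), cons(0, 0)), pair(cons(a, a), cons(b, b))), cons(pair(cons(m(a, cons(b, pair(cons(b, a), pair(0, 0))), 0), a), cons(a, a)), cons(cons(a, 0), pair(a, m(a, cons(0, a), m(a, cons(0, b), 0))))))   [R1 at 1.2.1.1]
2. pair(cons(pair(cons(a, b), cons(0, 0)), pair(cons(a, a), cons(b, b))), cons(pair(cons(m(a, cons(b, pair(cons(b, a), pair(0, 0))), 0), a), cons(a, a)), cons(cons(a, 0), pair(a, m(a, cons(0, a), m(a, cons(0, b), 0))))))  →  pair(cons(pair(cons(a, b), cons(0, 0)), pair(cons(a, a), cons(b, b))), cons(pair(cons(b, a), cons(a, a)), cons(cons(a, 0), pair(a, m(a, cons(0, a), m(a, cons(0, b), 0))))))   [R1 at 2.1.1.1]
3. pair(cons(pair(cons(a, b), cons(0, 0)), pair(cons(a, a), cons(b, b))), cons(pair(cons(b, a), cons(a, a)), cons(cons(a, 0), pair(a, m(a, cons(0, a), m(a, cons(0, b), 0))))))  →  pair(cons(pair(cons(a, b), cons(0, 0)), pair(cons(a, a), cons(b, b))), cons(pair(cons(b, a), cons(a, a)), cons(cons(a, 0), pair(a, m(a, cons(0, a), 0)))))   [R1 at 2.2.2.2.3]
4. pair(cons(pair(cons(a, b), cons(0, 0)), pair(cons(a, a), cons(b, b))), cons(pair(cons(b, a), cons(a, a)), cons(cons(a, 0), pair(a, m(a, cons(0, a), 0)))))  →  pair(cons(pair(cons(a, b), cons(0, 0)), pair(cons(a, a), cons(b, b))), cons(pair(cons(b, a), cons(a, a)), cons(cons(a, 0), pair(a, 0))))   [R1 at 2.2.2.2]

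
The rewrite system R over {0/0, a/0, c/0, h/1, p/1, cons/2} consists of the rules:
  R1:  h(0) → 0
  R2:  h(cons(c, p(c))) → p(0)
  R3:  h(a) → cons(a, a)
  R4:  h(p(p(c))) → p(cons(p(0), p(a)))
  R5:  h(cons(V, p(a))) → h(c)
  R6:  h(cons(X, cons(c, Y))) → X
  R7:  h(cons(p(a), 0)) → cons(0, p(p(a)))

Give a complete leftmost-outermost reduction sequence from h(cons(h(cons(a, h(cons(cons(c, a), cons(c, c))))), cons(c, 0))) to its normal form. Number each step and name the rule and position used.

a

1. h(cons(h(cons(a, h(cons(cons(c, a), cons(c, c))))), cons(c, 0)))  →  h(cons(a, h(cons(cons(c, a), cons(c, c)))))   [R6 at ε]
2. h(cons(a, h(cons(cons(c, a), cons(c, c)))))  →  h(cons(a, cons(c, a)))   [R6 at 1.2]
3. h(cons(a, cons(c, a)))  →  a   [R6 at ε]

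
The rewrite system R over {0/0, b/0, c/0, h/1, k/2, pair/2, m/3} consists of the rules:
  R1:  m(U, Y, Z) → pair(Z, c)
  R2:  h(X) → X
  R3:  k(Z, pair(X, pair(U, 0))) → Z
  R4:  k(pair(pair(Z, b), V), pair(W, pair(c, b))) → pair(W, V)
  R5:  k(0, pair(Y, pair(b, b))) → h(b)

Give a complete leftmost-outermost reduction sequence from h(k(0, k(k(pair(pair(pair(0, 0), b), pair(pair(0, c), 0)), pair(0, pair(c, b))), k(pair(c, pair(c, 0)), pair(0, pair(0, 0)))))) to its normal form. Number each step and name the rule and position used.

1. h(k(0, k(k(pair(pair(pair(0, 0), b), pair(pair(0, c), 0)), pair(0, pair(c, b))), k(pair(c, pair(c, 0)), pair(0, pair(0, 0))))))  →  k(0, k(k(pair(pair(pair(0, 0), b), pair(pair(0, c), 0)), pair(0, pair(c, b))), k(pair(c, pair(c, 0)), pair(0, pair(0, 0)))))   [R2 at ε]
2. k(0, k(k(pair(pair(pair(0, 0), b), pair(pair(0, c), 0)), pair(0, pair(c, b))), k(pair(c, pair(c, 0)), pair(0, pair(0, 0)))))  →  k(0, k(pair(0, pair(pair(0, c), 0)), k(pair(c, pair(c, 0)), pair(0, pair(0, 0)))))   [R4 at 2.1]
3. k(0, k(pair(0, pair(pair(0, c), 0)), k(pair(c, pair(c, 0)), pair(0, pair(0, 0)))))  →  k(0, k(pair(0, pair(pair(0, c), 0)), pair(c, pair(c, 0))))   [R3 at 2.2]
4. k(0, k(pair(0, pair(pair(0, c), 0)), pair(c, pair(c, 0))))  →  k(0, pair(0, pair(pair(0, c), 0)))   [R3 at 2]
5. k(0, pair(0, pair(pair(0, c), 0)))  →  0   [R3 at ε]

0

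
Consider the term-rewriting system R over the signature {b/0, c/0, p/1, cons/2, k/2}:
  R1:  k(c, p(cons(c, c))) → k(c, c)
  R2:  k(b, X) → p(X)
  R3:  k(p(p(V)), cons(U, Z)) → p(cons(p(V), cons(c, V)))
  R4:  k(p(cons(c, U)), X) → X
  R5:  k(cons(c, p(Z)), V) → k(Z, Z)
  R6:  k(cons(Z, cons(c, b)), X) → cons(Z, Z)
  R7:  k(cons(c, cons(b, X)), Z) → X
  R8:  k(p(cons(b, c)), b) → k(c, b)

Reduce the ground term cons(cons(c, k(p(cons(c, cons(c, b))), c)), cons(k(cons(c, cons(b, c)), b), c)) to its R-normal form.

1. cons(cons(c, k(p(cons(c, cons(c, b))), c)), cons(k(cons(c, cons(b, c)), b), c))  →  cons(cons(c, c), cons(k(cons(c, cons(b, c)), b), c))   [R4 at 1.2]
2. cons(cons(c, c), cons(k(cons(c, cons(b, c)), b), c))  →  cons(cons(c, c), cons(c, c))   [R7 at 2.1]

cons(cons(c, c), cons(c, c))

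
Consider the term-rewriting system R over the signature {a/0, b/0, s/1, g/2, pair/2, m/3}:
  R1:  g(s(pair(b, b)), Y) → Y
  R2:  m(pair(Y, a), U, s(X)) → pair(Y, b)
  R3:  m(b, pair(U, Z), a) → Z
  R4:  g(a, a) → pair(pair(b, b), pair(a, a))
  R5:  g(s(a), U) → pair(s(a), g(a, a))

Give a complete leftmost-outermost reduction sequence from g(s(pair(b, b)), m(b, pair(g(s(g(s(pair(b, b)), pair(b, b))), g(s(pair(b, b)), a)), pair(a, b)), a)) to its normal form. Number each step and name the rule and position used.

1. g(s(pair(b, b)), m(b, pair(g(s(g(s(pair(b, b)), pair(b, b))), g(s(pair(b, b)), a)), pair(a, b)), a))  →  m(b, pair(g(s(g(s(pair(b, b)), pair(b, b))), g(s(pair(b, b)), a)), pair(a, b)), a)   [R1 at ε]
2. m(b, pair(g(s(g(s(pair(b, b)), pair(b, b))), g(s(pair(b, b)), a)), pair(a, b)), a)  →  pair(a, b)   [R3 at ε]

pair(a, b)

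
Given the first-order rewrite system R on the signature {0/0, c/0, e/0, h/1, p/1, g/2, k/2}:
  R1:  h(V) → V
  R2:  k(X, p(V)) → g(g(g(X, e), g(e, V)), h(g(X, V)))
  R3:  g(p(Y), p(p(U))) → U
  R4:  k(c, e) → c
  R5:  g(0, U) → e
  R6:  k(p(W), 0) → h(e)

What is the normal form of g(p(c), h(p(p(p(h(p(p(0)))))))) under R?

p(p(p(0)))

1. g(p(c), h(p(p(p(h(p(p(0))))))))  →  g(p(c), p(p(p(h(p(p(0)))))))   [R1 at 2]
2. g(p(c), p(p(p(h(p(p(0)))))))  →  p(h(p(p(0))))   [R3 at ε]
3. p(h(p(p(0))))  →  p(p(p(0)))   [R1 at 1]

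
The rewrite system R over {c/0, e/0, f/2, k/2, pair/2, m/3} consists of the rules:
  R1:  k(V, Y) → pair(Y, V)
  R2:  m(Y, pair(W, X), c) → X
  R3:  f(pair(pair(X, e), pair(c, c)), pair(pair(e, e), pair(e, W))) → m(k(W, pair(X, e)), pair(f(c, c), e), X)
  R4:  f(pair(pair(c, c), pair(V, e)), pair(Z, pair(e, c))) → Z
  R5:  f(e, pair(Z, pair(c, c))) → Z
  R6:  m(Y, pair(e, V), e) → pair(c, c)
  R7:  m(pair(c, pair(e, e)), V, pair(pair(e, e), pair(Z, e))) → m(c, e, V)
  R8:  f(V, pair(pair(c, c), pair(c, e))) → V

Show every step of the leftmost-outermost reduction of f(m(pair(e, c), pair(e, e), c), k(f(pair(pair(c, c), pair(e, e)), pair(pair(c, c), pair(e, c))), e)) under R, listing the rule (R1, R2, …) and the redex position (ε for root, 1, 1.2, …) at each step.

e

1. f(m(pair(e, c), pair(e, e), c), k(f(pair(pair(c, c), pair(e, e)), pair(pair(c, c), pair(e, c))), e))  →  f(e, k(f(pair(pair(c, c), pair(e, e)), pair(pair(c, c), pair(e, c))), e))   [R2 at 1]
2. f(e, k(f(pair(pair(c, c), pair(e, e)), pair(pair(c, c), pair(e, c))), e))  →  f(e, pair(e, f(pair(pair(c, c), pair(e, e)), pair(pair(c, c), pair(e, c)))))   [R1 at 2]
3. f(e, pair(e, f(pair(pair(c, c), pair(e, e)), pair(pair(c, c), pair(e, c)))))  →  f(e, pair(e, pair(c, c)))   [R4 at 2.2]
4. f(e, pair(e, pair(c, c)))  →  e   [R5 at ε]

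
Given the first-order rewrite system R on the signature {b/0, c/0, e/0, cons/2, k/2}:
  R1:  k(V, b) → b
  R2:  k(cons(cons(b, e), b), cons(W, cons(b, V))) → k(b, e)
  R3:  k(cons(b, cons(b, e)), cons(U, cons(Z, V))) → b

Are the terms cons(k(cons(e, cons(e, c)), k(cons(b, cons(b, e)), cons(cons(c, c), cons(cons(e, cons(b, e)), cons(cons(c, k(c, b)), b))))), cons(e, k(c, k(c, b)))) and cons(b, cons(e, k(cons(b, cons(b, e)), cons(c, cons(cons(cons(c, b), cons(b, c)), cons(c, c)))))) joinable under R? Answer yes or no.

yes — NF(t₁) = cons(b, cons(e, b)), NF(t₂) = cons(b, cons(e, b))

Reduce t₁ = cons(k(cons(e, cons(e, c)), k(cons(b, cons(b, e)), cons(cons(c, c), cons(cons(e, cons(b, e)), cons(cons(c, k(c, b)), b))))), cons(e, k(c, k(c, b)))):
1. cons(k(cons(e, cons(e, c)), k(cons(b, cons(b, e)), cons(cons(c, c), cons(cons(e, cons(b, e)), cons(cons(c, k(c, b)), b))))), cons(e, k(c, k(c, b))))  →  cons(k(cons(e, cons(e, c)), b), cons(e, k(c, k(c, b))))   [R3 at 1.2]
2. cons(k(cons(e, cons(e, c)), b), cons(e, k(c, k(c, b))))  →  cons(b, cons(e, k(c, k(c, b))))   [R1 at 1]
3. cons(b, cons(e, k(c, k(c, b))))  →  cons(b, cons(e, k(c, b)))   [R1 at 2.2.2]
4. cons(b, cons(e, k(c, b)))  →  cons(b, cons(e, b))   [R1 at 2.2]

Reduce t₂ = cons(b, cons(e, k(cons(b, cons(b, e)), cons(c, cons(cons(cons(c, b), cons(b, c)), cons(c, c)))))):
1. cons(b, cons(e, k(cons(b, cons(b, e)), cons(c, cons(cons(cons(c, b), cons(b, c)), cons(c, c))))))  →  cons(b, cons(e, b))   [R3 at 2.2]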